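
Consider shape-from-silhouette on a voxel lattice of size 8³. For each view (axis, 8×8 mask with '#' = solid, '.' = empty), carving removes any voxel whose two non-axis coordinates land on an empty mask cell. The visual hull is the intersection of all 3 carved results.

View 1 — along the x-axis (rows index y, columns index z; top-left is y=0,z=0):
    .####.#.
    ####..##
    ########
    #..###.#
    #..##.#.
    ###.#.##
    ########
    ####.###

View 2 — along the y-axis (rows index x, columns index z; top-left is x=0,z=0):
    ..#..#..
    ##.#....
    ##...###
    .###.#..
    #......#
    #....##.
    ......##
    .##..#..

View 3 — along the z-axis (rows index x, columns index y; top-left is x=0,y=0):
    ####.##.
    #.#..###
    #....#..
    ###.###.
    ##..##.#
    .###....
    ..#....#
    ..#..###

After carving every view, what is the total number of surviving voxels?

voxel count = 73

before carving: 512 voxels (8×8×8)
after view 1 [x-axis, 49 of 64 cells solid] → remaining = 392
after view 2 [y-axis, 24 of 64 cells solid] → remaining = 143
after view 3 [z-axis, 33 of 64 cells solid] → remaining = 73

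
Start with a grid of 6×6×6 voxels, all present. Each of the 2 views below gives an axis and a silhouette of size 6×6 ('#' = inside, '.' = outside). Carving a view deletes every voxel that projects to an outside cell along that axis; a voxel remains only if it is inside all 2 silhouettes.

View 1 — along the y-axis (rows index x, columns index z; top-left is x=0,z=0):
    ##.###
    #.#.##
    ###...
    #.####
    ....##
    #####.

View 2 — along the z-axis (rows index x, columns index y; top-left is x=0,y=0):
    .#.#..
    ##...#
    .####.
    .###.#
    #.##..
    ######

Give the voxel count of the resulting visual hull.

initial block: 6^3 = 216
  1. axis=1 (XZ plane), |mask|=24  ⇒  voxels=144
  2. axis=2 (XY plane), |mask|=22  ⇒  voxels=90

remaining voxels: 90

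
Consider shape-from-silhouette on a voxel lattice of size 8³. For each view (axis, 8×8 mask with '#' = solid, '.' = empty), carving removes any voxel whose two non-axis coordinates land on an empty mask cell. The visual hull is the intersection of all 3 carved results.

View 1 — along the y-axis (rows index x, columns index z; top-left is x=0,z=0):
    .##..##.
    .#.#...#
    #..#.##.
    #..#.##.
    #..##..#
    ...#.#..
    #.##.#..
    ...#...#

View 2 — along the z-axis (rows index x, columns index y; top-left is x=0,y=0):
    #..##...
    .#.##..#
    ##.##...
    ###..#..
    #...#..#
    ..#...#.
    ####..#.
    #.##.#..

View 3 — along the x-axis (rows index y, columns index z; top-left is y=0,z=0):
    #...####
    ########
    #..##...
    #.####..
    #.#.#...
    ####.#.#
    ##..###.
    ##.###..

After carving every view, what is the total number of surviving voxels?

voxel count = 63

start: 8×8×8 = 512 voxels
step 1: project along y, AND mask (27/64) → |grid| = 216
step 2: project along z, AND mask (29/64) → |grid| = 100
step 3: project along x, AND mask (40/64) → |grid| = 63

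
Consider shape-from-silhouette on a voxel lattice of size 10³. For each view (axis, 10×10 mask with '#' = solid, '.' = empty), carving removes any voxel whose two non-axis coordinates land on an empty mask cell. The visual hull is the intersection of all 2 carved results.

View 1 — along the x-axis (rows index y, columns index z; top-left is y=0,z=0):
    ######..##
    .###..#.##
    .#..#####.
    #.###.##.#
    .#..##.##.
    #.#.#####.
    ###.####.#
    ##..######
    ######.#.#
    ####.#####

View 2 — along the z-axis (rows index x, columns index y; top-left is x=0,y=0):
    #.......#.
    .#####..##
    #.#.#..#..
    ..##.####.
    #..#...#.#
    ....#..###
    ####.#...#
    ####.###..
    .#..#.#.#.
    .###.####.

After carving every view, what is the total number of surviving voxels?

remaining voxels: 367

start: 10×10×10 = 1000 voxels
step 1: project along x, AND mask (72/100) → |grid| = 720
step 2: project along z, AND mask (51/100) → |grid| = 367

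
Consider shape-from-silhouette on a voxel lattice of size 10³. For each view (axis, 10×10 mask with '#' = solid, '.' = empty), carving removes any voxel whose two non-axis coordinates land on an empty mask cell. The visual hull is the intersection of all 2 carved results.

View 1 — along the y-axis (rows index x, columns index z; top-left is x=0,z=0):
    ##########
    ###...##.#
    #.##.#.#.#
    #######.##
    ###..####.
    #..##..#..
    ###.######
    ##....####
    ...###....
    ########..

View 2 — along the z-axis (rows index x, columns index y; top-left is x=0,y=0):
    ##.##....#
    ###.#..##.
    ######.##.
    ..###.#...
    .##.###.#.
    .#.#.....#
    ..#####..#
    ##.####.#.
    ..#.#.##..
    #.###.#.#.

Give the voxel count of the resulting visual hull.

initial block: 10^3 = 1000
step 1: project along y, AND mask (68/100) → |grid| = 680
step 2: project along z, AND mask (55/100) → |grid| = 380

remaining voxels: 380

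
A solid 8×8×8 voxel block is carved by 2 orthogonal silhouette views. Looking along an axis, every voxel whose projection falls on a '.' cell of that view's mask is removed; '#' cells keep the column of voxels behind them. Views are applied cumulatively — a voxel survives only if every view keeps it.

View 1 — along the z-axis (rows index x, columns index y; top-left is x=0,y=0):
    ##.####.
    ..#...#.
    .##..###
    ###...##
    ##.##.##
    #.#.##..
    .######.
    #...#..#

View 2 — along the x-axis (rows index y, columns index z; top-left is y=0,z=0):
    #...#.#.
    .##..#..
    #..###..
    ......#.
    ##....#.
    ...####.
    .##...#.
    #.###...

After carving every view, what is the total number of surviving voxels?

remaining voxels: 118

before carving: 512 voxels (8×8×8)
carve view 1 (along z, XY-mask fill 37/64): 296 voxels remain
carve view 2 (along x, YZ-mask fill 25/64): 118 voxels remain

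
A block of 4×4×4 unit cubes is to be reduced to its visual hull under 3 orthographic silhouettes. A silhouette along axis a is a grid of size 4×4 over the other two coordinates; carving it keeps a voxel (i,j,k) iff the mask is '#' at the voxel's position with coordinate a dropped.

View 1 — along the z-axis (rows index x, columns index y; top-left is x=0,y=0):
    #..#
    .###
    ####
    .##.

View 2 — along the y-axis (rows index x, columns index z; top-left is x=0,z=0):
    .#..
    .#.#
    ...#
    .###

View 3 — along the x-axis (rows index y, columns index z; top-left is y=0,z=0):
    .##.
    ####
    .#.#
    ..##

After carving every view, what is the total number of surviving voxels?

before carving: 64 voxels (4×4×4)
V1 z: intersect with XY mask (11 set) -- 44 left
V2 y: intersect with XZ mask (7 set) -- 18 left
V3 x: intersect with YZ mask (10 set) -- 14 left

14 voxels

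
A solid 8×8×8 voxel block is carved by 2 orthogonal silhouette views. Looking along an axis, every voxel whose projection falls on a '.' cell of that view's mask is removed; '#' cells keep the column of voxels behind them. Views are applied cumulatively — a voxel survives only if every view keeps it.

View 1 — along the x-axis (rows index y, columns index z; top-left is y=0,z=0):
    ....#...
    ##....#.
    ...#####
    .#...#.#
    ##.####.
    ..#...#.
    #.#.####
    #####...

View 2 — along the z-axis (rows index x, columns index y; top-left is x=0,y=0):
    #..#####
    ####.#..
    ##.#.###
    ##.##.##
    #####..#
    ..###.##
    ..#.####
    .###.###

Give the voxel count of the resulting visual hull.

remaining voxels: 177

before carving: 512 voxels (8×8×8)
[1] x-view keeps 31 columns → grid now 248
[2] z-view keeps 45 columns → grid now 177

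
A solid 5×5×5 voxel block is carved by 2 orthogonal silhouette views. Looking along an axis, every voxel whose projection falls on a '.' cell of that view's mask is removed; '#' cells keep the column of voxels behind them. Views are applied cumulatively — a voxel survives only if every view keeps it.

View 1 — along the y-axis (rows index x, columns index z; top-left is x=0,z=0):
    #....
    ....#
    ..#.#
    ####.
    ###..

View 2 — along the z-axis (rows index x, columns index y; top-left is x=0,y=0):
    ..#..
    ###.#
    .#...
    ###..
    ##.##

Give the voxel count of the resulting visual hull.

before carving: 125 voxels (5×5×5)
[1] y-view keeps 11 columns → grid now 55
[2] z-view keeps 13 columns → grid now 31

remaining voxels: 31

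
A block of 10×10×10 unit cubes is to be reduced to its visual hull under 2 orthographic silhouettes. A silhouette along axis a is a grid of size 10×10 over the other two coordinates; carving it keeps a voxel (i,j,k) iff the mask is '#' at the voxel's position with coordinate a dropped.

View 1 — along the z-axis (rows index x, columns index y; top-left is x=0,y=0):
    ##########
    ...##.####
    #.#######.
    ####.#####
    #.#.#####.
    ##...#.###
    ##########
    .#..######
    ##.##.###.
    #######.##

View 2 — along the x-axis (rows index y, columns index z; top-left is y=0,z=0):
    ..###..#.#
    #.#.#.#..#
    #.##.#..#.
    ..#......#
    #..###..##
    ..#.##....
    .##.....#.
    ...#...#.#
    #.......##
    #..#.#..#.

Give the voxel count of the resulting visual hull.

303 voxels

start: 10×10×10 = 1000 voxels
after view 1 [z-axis, 79 of 100 cells solid] → remaining = 790
after view 2 [x-axis, 39 of 100 cells solid] → remaining = 303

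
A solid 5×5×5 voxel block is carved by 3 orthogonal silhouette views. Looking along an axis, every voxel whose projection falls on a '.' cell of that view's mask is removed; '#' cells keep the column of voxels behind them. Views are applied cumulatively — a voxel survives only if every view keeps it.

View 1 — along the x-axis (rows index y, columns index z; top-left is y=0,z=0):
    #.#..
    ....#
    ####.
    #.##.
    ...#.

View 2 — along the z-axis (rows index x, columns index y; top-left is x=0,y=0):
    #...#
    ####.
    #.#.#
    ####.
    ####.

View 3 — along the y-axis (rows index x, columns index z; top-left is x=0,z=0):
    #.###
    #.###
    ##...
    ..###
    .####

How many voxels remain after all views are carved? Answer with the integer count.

28 voxels

start: 5×5×5 = 125 voxels
[1] x-view keeps 11 columns → grid now 55
[2] z-view keeps 17 columns → grid now 40
[3] y-view keeps 17 columns → grid now 28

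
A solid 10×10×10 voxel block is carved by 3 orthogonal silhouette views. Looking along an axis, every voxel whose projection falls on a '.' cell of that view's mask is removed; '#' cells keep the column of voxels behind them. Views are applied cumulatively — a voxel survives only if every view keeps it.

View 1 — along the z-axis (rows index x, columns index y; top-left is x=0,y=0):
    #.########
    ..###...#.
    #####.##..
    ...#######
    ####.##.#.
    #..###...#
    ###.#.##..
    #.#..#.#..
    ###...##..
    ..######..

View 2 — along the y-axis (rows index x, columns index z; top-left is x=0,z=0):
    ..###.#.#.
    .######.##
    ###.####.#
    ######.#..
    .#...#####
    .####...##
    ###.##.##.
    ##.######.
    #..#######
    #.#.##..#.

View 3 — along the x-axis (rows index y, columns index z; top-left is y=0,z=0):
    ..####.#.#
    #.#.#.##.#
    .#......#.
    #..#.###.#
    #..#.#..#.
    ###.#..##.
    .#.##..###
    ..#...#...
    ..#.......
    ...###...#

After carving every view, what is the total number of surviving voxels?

voxel count = 169

full grid |V| = 1000
step 1: project along z, AND mask (60/100) → |grid| = 600
step 2: project along y, AND mask (68/100) → |grid| = 398
step 3: project along x, AND mask (43/100) → |grid| = 169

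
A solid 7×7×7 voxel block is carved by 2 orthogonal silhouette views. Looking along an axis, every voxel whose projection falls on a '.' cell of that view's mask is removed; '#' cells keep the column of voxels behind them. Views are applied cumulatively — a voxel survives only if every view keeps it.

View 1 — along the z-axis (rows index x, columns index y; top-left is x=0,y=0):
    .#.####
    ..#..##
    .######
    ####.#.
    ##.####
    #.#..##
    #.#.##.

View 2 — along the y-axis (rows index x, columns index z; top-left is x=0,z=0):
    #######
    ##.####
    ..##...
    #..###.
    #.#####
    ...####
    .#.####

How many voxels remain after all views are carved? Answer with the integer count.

start: 7×7×7 = 343 voxels
step 1: project along z, AND mask (33/49) → |grid| = 231
step 2: project along y, AND mask (34/49) → |grid| = 157

voxel count = 157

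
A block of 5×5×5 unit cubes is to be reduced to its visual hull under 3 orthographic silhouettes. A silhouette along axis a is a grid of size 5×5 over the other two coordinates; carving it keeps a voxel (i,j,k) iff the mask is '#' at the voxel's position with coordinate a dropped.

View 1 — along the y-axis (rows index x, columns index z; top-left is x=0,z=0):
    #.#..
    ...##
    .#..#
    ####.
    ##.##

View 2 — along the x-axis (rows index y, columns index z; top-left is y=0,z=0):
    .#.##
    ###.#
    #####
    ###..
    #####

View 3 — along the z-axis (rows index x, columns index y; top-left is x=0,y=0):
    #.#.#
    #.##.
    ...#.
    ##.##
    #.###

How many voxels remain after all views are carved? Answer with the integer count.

remaining voxels: 34

start: 5×5×5 = 125 voxels
carve view 1 (along y, XZ-mask fill 14/25): 70 voxels remain
carve view 2 (along x, YZ-mask fill 20/25): 56 voxels remain
carve view 3 (along z, XY-mask fill 15/25): 34 voxels remain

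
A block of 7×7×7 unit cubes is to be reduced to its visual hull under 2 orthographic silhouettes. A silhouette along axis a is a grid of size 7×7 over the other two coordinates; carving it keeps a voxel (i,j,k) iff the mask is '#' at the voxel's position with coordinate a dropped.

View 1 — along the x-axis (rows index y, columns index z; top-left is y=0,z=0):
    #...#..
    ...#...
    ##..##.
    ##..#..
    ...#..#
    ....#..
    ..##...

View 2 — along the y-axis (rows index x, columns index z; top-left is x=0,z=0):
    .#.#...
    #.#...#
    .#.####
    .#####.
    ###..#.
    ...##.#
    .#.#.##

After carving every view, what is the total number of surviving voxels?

remaining voxels: 54

before carving: 343 voxels (7×7×7)
carve view 1 (along x, YZ-mask fill 15/49): 105 voxels remain
carve view 2 (along y, XZ-mask fill 26/49): 54 voxels remain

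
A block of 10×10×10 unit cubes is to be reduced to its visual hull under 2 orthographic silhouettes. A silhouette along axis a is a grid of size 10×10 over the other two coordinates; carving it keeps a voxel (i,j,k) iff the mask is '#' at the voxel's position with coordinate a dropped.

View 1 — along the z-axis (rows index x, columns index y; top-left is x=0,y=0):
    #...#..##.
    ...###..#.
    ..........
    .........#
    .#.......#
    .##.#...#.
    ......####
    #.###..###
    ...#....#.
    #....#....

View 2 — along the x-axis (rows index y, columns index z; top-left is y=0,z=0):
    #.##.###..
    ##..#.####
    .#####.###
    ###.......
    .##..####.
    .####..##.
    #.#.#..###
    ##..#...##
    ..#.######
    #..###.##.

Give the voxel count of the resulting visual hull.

full grid |V| = 1000
[1] z-view keeps 30 columns → grid now 300
[2] x-view keeps 60 columns → grid now 180

voxel count = 180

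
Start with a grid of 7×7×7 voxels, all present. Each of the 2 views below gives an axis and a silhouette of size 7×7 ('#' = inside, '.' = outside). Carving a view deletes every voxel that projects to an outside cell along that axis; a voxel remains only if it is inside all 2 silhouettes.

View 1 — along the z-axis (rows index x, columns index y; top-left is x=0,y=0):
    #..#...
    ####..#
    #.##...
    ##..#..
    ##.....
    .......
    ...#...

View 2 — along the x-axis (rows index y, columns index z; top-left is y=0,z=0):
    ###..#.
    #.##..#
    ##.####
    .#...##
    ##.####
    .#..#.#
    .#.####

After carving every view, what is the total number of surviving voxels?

|visual hull| = 67

before carving: 343 voxels (7×7×7)
step 1: project along z, AND mask (16/49) → |grid| = 112
step 2: project along x, AND mask (31/49) → |grid| = 67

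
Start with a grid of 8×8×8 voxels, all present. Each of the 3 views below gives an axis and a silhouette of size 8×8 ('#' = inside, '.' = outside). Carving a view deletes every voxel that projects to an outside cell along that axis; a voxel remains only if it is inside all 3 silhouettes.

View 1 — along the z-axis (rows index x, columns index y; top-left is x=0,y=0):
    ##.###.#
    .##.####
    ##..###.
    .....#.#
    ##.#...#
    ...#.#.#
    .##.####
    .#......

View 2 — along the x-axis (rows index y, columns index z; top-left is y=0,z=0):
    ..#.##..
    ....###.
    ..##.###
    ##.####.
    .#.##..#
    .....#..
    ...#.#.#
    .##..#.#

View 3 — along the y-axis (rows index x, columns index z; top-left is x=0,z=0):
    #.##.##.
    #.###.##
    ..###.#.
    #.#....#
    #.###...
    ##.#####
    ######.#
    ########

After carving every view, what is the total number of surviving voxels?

|visual hull| = 72

initial block: 8^3 = 512
after view 1 [z-axis, 33 of 64 cells solid] → remaining = 264
after view 2 [x-axis, 29 of 64 cells solid] → remaining = 110
after view 3 [y-axis, 44 of 64 cells solid] → remaining = 72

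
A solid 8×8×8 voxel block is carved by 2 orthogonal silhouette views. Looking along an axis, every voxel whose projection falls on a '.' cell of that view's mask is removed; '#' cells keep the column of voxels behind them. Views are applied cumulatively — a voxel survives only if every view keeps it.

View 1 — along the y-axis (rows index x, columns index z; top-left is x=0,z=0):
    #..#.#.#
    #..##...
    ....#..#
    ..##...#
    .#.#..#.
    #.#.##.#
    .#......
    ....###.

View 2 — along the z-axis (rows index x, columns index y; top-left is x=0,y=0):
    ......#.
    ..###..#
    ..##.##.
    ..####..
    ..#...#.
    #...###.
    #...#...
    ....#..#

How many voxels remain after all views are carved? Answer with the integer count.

70 voxels

start: 8×8×8 = 512 voxels
after view 1 [y-axis, 24 of 64 cells solid] → remaining = 192
after view 2 [z-axis, 23 of 64 cells solid] → remaining = 70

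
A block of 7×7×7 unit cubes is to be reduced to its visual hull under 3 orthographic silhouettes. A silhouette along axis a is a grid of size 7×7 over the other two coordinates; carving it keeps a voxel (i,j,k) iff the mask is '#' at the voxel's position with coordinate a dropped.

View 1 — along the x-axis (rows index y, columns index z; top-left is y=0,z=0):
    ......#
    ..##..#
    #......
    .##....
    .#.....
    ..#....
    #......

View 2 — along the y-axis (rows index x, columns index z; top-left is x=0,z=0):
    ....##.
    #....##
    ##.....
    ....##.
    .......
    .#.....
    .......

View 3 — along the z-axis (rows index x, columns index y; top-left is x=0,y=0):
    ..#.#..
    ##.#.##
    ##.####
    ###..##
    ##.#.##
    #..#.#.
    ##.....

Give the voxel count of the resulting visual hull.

voxel count = 7

before carving: 343 voxels (7×7×7)
carve view 1 (along x, YZ-mask fill 10/49): 70 voxels remain
carve view 2 (along y, XZ-mask fill 10/49): 10 voxels remain
carve view 3 (along z, XY-mask fill 28/49): 7 voxels remain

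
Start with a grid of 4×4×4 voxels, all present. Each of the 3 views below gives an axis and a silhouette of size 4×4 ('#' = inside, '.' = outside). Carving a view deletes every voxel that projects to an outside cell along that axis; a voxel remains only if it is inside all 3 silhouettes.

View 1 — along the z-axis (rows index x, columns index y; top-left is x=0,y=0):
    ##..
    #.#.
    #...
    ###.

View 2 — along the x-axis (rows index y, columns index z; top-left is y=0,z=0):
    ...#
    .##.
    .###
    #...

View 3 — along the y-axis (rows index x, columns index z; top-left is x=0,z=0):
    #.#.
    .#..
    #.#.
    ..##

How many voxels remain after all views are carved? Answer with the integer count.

voxel count = 6

full grid |V| = 64
carve view 1 (along z, XY-mask fill 8/16): 32 voxels remain
carve view 2 (along x, YZ-mask fill 7/16): 14 voxels remain
carve view 3 (along y, XZ-mask fill 7/16): 6 voxels remain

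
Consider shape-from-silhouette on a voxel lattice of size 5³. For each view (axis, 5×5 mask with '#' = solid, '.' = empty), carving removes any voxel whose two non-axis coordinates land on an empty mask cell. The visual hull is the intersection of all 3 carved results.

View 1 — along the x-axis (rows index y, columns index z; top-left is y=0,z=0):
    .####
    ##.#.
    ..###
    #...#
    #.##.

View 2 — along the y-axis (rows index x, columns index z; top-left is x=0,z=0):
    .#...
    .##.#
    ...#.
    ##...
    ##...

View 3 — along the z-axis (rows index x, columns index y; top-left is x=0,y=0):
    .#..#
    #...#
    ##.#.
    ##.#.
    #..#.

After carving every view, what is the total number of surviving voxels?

13 voxels

initial block: 5^3 = 125
V1 x: intersect with YZ mask (15 set) -- 75 left
V2 y: intersect with XZ mask (9 set) -- 24 left
V3 z: intersect with XY mask (12 set) -- 13 left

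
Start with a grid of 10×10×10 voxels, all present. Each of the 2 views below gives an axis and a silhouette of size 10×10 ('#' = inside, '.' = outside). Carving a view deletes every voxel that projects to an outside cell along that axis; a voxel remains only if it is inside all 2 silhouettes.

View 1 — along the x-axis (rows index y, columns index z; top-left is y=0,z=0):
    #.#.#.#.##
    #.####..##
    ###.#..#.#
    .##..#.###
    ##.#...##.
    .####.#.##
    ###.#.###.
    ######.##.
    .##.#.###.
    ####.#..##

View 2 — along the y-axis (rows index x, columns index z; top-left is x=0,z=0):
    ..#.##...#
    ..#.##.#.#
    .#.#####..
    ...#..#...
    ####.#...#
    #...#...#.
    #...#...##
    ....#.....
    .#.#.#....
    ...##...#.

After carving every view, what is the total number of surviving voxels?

start: 10×10×10 = 1000 voxels
[1] x-view keeps 65 columns → grid now 650
[2] y-view keeps 37 columns → grid now 237

remaining voxels: 237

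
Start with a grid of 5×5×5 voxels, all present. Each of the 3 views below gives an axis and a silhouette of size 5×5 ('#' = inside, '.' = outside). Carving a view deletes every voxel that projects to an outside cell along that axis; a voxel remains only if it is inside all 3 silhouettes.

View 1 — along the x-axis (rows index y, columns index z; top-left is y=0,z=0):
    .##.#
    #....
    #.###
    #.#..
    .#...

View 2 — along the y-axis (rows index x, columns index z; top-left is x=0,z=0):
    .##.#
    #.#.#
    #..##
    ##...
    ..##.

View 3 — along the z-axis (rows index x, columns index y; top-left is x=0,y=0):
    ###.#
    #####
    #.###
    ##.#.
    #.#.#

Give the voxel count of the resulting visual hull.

full grid |V| = 125
after view 1 [x-axis, 11 of 25 cells solid] → remaining = 55
after view 2 [y-axis, 13 of 25 cells solid] → remaining = 30
after view 3 [z-axis, 19 of 25 cells solid] → remaining = 25

voxel count = 25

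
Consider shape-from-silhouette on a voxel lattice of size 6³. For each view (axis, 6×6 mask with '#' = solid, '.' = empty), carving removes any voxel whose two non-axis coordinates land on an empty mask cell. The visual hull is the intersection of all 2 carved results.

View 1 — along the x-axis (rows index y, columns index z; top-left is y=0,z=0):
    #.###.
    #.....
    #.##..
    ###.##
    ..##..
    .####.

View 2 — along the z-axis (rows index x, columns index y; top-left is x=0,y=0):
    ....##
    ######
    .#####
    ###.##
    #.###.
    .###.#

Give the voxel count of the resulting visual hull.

|visual hull| = 81

full grid |V| = 216
  1. axis=0 (YZ plane), |mask|=19  ⇒  voxels=114
  2. axis=2 (XY plane), |mask|=26  ⇒  voxels=81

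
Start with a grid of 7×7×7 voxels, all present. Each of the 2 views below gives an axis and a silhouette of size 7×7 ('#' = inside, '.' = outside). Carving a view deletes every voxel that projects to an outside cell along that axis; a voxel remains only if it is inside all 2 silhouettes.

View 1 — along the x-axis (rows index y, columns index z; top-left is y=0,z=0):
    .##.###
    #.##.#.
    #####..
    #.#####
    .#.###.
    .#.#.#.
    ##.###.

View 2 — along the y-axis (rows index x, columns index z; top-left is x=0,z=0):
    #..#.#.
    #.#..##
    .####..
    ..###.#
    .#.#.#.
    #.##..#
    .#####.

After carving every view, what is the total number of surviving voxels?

start: 7×7×7 = 343 voxels
V1 x: intersect with YZ mask (32 set) -- 224 left
V2 y: intersect with XZ mask (27 set) -- 128 left

voxel count = 128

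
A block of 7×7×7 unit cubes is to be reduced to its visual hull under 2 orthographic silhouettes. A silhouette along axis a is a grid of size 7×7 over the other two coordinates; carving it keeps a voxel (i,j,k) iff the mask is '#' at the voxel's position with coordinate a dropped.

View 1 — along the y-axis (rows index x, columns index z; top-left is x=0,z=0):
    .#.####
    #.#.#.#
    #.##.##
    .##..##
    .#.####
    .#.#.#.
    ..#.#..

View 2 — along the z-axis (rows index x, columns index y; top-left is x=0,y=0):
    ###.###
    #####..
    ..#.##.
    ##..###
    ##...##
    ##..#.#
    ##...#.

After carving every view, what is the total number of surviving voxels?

before carving: 343 voxels (7×7×7)
[1] y-view keeps 28 columns → grid now 196
[2] z-view keeps 30 columns → grid now 123

123 voxels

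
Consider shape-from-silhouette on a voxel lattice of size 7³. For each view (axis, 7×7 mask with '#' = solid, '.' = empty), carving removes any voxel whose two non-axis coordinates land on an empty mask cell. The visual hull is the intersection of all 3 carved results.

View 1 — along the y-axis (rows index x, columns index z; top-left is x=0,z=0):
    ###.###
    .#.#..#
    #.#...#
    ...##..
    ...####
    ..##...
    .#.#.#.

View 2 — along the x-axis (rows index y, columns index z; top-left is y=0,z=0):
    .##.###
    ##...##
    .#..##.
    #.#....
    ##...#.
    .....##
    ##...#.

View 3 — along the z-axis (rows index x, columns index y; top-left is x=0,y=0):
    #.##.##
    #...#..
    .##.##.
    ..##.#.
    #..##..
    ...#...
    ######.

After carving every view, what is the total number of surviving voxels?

remaining voxels: 37

before carving: 343 voxels (7×7×7)
step 1: project along y, AND mask (23/49) → |grid| = 161
step 2: project along x, AND mask (22/49) → |grid| = 65
step 3: project along z, AND mask (24/49) → |grid| = 37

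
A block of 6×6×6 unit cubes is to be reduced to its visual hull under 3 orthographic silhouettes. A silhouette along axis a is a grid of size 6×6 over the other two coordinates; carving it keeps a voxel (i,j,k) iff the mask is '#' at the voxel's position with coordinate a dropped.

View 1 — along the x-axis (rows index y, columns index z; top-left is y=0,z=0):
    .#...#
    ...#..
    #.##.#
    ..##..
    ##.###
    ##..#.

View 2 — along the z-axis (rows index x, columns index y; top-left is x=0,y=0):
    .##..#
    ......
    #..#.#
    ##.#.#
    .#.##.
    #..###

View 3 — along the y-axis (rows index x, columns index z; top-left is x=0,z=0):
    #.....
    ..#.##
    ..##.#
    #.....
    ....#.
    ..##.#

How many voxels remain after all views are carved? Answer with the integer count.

initial block: 6^3 = 216
after view 1 [x-axis, 17 of 36 cells solid] → remaining = 102
after view 2 [z-axis, 17 of 36 cells solid] → remaining = 43
after view 3 [y-axis, 12 of 36 cells solid] → remaining = 12

remaining voxels: 12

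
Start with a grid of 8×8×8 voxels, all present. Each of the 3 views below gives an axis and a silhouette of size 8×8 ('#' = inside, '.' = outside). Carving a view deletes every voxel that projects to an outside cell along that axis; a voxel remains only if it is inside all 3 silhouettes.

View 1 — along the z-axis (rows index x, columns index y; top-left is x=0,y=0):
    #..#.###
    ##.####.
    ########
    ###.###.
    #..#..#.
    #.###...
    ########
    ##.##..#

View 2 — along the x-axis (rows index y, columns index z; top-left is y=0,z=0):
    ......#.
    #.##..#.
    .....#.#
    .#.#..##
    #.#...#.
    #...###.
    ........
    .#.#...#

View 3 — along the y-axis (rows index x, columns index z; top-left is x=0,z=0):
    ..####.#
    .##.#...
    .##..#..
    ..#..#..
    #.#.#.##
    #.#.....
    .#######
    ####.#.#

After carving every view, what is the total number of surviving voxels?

initial block: 8^3 = 512
  1. axis=2 (XY plane), |mask|=45  ⇒  voxels=360
  2. axis=0 (YZ plane), |mask|=21  ⇒  voxels=114
  3. axis=1 (XZ plane), |mask|=33  ⇒  voxels=54

54 voxels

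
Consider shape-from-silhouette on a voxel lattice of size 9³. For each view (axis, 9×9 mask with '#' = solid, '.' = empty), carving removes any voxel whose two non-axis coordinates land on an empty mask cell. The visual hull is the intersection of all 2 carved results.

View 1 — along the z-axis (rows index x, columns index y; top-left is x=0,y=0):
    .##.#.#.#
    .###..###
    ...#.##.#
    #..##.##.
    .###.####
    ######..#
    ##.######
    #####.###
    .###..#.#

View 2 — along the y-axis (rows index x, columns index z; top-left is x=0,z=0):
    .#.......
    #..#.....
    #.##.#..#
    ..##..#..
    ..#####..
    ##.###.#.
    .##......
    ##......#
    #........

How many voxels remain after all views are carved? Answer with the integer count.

174 voxels

full grid |V| = 729
  1. axis=2 (XY plane), |mask|=55  ⇒  voxels=495
  2. axis=1 (XZ plane), |mask|=28  ⇒  voxels=174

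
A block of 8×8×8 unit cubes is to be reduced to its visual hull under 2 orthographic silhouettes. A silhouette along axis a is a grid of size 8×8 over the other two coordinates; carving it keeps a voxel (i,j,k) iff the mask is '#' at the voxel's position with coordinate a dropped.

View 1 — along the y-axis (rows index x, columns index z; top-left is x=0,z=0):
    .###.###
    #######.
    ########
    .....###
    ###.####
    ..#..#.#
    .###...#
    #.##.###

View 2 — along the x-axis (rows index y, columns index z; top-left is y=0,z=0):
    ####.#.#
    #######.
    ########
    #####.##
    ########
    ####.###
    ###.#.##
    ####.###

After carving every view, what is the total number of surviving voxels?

initial block: 8^3 = 512
V1 y: intersect with XZ mask (44 set) -- 352 left
V2 x: intersect with YZ mask (56 set) -- 311 left

voxel count = 311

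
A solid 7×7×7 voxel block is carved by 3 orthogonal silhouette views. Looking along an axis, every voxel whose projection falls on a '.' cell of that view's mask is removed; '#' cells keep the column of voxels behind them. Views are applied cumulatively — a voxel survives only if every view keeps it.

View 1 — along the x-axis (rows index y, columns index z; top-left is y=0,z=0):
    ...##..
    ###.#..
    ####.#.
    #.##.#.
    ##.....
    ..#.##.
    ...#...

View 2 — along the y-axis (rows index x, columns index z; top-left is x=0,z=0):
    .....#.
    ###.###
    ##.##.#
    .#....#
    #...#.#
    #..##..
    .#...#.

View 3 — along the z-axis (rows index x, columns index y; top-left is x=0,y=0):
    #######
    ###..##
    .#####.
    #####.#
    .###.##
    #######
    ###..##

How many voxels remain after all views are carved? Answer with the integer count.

49 voxels

initial block: 7^3 = 343
  1. axis=0 (YZ plane), |mask|=21  ⇒  voxels=147
  2. axis=1 (XZ plane), |mask|=22  ⇒  voxels=61
  3. axis=2 (XY plane), |mask|=40  ⇒  voxels=49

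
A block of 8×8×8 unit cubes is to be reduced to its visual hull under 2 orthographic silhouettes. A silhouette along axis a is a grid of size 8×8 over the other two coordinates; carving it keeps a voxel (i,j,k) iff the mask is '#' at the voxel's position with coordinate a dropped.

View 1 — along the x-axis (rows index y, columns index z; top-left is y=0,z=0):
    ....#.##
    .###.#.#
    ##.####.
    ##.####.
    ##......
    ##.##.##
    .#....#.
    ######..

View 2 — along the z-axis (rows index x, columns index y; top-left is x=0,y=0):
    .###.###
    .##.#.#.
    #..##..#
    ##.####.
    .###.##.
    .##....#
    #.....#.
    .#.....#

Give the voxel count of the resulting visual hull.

remaining voxels: 145

before carving: 512 voxels (8×8×8)
after view 1 [x-axis, 36 of 64 cells solid] → remaining = 288
after view 2 [z-axis, 32 of 64 cells solid] → remaining = 145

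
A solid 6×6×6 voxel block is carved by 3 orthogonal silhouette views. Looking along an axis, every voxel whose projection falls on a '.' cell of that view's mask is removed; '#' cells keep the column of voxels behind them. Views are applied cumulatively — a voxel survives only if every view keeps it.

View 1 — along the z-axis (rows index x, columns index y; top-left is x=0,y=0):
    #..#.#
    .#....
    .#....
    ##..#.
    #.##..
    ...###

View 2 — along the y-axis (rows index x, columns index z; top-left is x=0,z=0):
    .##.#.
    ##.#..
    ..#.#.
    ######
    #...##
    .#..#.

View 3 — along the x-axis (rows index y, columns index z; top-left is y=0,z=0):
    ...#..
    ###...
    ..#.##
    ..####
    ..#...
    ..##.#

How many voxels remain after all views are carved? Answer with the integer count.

voxel count = 16

start: 6×6×6 = 216 voxels
V1 z: intersect with XY mask (14 set) -- 84 left
V2 y: intersect with XZ mask (19 set) -- 47 left
V3 x: intersect with YZ mask (15 set) -- 16 left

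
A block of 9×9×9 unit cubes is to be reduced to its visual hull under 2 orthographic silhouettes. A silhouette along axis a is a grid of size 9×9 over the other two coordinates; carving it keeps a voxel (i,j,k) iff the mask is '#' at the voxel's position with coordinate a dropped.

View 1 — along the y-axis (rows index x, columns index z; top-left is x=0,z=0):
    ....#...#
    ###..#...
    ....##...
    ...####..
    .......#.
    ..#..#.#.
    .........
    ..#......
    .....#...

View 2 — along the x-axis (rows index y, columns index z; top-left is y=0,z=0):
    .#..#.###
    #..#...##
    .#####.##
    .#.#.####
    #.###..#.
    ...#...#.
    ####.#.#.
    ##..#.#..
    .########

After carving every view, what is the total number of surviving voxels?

initial block: 9^3 = 729
carve view 1 (along y, XZ-mask fill 18/81): 162 voxels remain
carve view 2 (along x, YZ-mask fill 47/81): 89 voxels remain

|visual hull| = 89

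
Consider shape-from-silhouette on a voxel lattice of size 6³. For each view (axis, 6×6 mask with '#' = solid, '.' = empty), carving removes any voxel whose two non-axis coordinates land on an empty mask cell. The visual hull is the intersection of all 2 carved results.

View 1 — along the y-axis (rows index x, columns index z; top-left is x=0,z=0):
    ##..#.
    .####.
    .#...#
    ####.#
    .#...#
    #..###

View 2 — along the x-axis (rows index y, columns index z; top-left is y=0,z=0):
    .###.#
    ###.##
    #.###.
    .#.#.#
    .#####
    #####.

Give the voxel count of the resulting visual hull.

87 voxels

before carving: 216 voxels (6×6×6)
step 1: project along y, AND mask (20/36) → |grid| = 120
step 2: project along x, AND mask (26/36) → |grid| = 87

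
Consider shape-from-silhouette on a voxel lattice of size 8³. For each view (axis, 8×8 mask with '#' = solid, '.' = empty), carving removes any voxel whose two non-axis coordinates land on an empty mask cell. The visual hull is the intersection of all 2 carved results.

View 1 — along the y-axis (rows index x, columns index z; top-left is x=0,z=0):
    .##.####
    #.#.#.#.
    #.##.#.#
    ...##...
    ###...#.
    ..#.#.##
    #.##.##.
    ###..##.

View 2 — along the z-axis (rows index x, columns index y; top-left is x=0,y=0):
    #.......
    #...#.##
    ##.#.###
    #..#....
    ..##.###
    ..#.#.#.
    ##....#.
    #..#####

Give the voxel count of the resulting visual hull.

|visual hull| = 133

start: 8×8×8 = 512 voxels
step 1: project along y, AND mask (35/64) → |grid| = 280
step 2: project along z, AND mask (30/64) → |grid| = 133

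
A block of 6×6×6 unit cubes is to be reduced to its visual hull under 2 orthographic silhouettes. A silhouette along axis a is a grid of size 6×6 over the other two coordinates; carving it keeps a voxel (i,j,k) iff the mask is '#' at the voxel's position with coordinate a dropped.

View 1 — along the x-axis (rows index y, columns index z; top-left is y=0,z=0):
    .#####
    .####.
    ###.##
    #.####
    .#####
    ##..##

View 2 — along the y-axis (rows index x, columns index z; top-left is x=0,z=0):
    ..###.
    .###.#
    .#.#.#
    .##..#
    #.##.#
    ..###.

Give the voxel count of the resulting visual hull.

initial block: 6^3 = 216
step 1: project along x, AND mask (28/36) → |grid| = 168
step 2: project along y, AND mask (20/36) → |grid| = 95

remaining voxels: 95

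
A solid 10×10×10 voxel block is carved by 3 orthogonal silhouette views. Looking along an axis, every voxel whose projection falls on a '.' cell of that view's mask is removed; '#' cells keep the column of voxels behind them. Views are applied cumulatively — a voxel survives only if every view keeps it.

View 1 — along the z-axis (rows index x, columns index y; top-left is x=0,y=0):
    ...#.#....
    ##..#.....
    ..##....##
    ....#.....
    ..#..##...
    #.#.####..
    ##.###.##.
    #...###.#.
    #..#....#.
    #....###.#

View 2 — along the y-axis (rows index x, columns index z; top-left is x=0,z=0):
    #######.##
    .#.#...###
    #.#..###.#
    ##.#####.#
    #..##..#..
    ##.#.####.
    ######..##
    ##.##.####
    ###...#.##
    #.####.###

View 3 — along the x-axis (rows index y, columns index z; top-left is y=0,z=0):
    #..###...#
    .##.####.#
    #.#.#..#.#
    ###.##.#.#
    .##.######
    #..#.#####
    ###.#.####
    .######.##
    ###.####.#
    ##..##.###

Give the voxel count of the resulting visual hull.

start: 10×10×10 = 1000 voxels
after view 1 [z-axis, 39 of 100 cells solid] → remaining = 390
after view 2 [y-axis, 69 of 100 cells solid] → remaining = 273
after view 3 [x-axis, 70 of 100 cells solid] → remaining = 190

voxel count = 190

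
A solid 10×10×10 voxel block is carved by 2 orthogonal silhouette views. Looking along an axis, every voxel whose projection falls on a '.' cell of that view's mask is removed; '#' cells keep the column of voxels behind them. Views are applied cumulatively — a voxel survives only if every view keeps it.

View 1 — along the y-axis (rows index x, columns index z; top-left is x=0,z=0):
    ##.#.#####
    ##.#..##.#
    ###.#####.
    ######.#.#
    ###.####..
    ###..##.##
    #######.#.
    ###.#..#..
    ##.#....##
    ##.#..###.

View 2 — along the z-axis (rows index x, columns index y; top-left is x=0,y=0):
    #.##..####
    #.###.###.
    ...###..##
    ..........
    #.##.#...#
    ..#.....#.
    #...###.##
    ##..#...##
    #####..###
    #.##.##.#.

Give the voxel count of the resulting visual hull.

initial block: 10^3 = 1000
[1] y-view keeps 68 columns → grid now 680
[2] z-view keeps 51 columns → grid now 336

remaining voxels: 336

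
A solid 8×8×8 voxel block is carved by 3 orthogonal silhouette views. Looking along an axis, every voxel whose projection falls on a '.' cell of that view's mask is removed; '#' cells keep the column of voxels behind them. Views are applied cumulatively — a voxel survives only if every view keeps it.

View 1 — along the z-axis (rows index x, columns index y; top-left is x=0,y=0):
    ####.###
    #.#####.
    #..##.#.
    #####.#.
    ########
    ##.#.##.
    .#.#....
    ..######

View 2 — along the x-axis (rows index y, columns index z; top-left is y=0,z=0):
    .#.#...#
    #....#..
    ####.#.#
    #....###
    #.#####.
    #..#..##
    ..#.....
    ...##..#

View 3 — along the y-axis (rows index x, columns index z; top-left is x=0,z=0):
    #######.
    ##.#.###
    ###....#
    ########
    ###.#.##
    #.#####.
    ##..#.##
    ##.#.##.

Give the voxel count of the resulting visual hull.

remaining voxels: 116

initial block: 8^3 = 512
  1. axis=2 (XY plane), |mask|=44  ⇒  voxels=352
  2. axis=0 (YZ plane), |mask|=29  ⇒  voxels=156
  3. axis=1 (XZ plane), |mask|=47  ⇒  voxels=116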